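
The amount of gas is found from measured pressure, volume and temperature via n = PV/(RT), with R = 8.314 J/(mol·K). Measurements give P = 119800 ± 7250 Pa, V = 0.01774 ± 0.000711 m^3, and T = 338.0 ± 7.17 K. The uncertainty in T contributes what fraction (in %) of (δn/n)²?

7.87%

(δn/n)² = (1·δP/P)² + (1·δV/V)² + (-1·δT/T)²
  P term: (1×0.0605)² = 0.00366
  V term: (1×0.0401)² = 0.00161
  T term: (-1×0.0212)² = 0.000450
Total = 0.00572. Share from T = 0.000450/0.00572 = 0.0787.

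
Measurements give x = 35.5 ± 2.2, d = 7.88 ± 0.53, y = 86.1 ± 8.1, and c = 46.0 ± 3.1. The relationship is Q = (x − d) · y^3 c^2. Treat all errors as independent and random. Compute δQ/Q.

Let u = x − d = 27.6. δu = √(δx² + δd²) = √(4.84 + 0.281) = 2.26, so δu/u = 0.0819.
Q is then a monomial in u, y, c:
δQ/Q = √((δu/u)² + (3·δy/y)² + (2·δc/c)²) = √(0.00671 + 0.0797 + 0.0182) = 0.323

0.323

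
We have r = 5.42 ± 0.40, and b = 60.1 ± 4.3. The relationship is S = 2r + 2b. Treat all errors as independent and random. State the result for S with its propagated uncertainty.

131 ± 8.64

Each term contributes (cᵢ δxᵢ)² to (δS)²:
  (2·δr)² = 0.640;  (2·δb)² = 74.0
δS = √(74.6) = 8.64
S = 131.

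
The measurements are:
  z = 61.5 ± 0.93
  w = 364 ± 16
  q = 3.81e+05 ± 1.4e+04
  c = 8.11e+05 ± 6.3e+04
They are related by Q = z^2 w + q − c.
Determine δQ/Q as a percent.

10.3%

Let p = z^2·w = 1.38e+06. δp/p = √((2·δz/z)² + (1·δw/w)²) = √(0.000915 + 0.00193) = 0.0534, so δp = 73500.
Q = p + q − c: δQ = √(δp² + δq² + δc²) = √(5.4e+09 + 1.96e+08 + 3.97e+09) = 97800
Q = 9.47e+05, so δQ/Q = 97800/9.47e+05 = 0.103.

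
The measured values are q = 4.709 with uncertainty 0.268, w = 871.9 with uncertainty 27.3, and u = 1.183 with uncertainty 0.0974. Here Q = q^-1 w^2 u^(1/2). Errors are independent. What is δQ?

For a monomial Q ∝ q^-1, w^2, u^(1/2), fractional errors add in quadrature:
  (-1·δq/q)² = (-1×0.0569)² = 0.00324;  (2·δw/w)² = (2×0.0313)² = 0.00392;  (½·δu/u)² = (0.5×0.0823)² = 0.00169
δQ/Q = √(0.00886) = 0.0941
Q = 175600, so δQ = 0.0941 × 175600 = 16500.

16500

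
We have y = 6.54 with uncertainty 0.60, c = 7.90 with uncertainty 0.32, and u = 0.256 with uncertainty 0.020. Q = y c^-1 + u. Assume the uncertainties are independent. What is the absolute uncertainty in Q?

Let p = y·c^-1 = 0.828. δp/p = √((1·δy/y)² + (-1·δc/c)²) = √(0.00842 + 0.00164) = 0.100, so δp = 0.0830.
Q = p + u: δQ = √(δp² + δu²) = √(0.00689 + 0.000400) = 0.0854

0.0854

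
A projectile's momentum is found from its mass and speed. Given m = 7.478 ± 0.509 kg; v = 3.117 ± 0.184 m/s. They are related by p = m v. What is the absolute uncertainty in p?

Since p is a product/quotient, work with relative uncertainties:
  (1·δm/m)² = (1×0.0681)² = 0.00463;  (1·δv/v)² = (1×0.0590)² = 0.00348
δp/p = √(0.00812) = 0.0901
p = 23.31 kg·m/s, so δp = 0.0901 × 23.31 = 2.10 kg·m/s.

2.10 kg·m/s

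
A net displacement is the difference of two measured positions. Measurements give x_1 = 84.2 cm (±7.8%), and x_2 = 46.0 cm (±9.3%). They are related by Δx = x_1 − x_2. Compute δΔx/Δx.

Absolute uncertainties add in quadrature for a linear combination:
  (δx_1)² = 43.1;  (δx_2)² = 18.3
δΔx = √(61.4) = 7.84 cm
Δx = 38.2 cm, so δΔx/Δx = 7.84/38.2 = 0.205.

0.205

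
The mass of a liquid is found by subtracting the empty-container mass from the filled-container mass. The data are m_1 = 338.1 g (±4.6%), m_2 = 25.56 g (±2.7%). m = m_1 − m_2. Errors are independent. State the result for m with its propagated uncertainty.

Sums and differences: (δm)² = Σ (cᵢ δxᵢ)².
  (δm_1)² = 242;  (δm_2)² = 0.476
δm = √(242) = 15.6 g
m = 312.5 g.

312.5 ± 15.6 g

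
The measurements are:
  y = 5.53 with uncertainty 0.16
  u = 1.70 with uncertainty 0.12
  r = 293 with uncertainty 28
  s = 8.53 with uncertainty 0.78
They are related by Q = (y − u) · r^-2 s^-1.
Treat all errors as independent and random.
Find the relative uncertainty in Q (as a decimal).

Let w = y − u = 3.83. δw = √(δy² + δu²) = √(0.0256 + 0.0144) = 0.200, so δw/w = 0.0522.
Q is then a monomial in w, r, s:
δQ/Q = √((δw/w)² + (-2·δr/r)² + (-1·δs/s)²) = √(0.00273 + 0.0365 + 0.00836) = 0.218

0.218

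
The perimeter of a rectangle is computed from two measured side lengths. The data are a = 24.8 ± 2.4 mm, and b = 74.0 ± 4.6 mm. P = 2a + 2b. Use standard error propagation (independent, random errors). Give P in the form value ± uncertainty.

P is a linear combination, so absolute uncertainties add in quadrature:
  (2·δa)² = 23.0;  (2·δb)² = 84.6
δP = √(108) = 10.4 mm
P = 198 mm.

198 ± 10.4 mm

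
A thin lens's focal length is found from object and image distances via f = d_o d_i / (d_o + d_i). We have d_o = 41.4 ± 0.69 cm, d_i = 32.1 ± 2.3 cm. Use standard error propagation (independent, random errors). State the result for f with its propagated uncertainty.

∂f/∂d_o = (d_i/(d_o+d_i))² = 0.191;  ∂f/∂d_i = (d_o/(d_o+d_i))² = 0.317
δf = √((∂f/∂d_o · δd_o)² + (∂f/∂d_i · δd_i)²) = √(0.0173 + 0.532) = 0.741 cm
f = 18.1 cm.

18.1 ± 0.741 cm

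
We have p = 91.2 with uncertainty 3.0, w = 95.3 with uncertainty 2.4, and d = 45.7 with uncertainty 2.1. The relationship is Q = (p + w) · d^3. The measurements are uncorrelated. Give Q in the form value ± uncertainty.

(1.78 ± 0.248) × 10^7

Let u = p + w = 186. δu = √(δp² + δw²) = √(9.00 + 5.76) = 3.84, so δu/u = 0.0206.
Q is then a monomial in u, d:
δQ/Q = √((δu/u)² + (3·δd/d)²) = √(0.000424 + 0.0190) = 0.139
Q = 1.78e+07, so δQ = 0.139 × 1.78e+07 = 2.48e+06.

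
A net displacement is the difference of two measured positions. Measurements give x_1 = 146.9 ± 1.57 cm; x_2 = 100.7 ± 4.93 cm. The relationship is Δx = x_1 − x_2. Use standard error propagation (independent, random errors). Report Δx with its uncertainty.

Each term contributes (cᵢ δxᵢ)² to (δΔx)²:
  (δx_1)² = 2.46;  (δx_2)² = 24.3
δΔx = √(26.8) = 5.17 cm
Δx = 46.20 cm.

46.20 ± 5.17 cm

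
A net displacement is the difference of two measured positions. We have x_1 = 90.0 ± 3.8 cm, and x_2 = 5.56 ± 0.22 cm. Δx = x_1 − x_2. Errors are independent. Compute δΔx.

Δx is a linear combination, so absolute uncertainties add in quadrature:
  (δx_1)² = 14.4;  (δx_2)² = 0.0484
δΔx = √(14.5) = 3.81 cm

3.81 cm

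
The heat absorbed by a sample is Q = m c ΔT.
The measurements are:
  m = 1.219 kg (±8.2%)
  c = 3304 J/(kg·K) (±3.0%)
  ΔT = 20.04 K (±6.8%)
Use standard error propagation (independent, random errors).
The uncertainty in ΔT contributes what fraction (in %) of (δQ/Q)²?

37.8%

(δQ/Q)² = (1·δm/m)² + (1·δc/c)² + (1·δΔT/ΔT)²
  m term: (1×0.0820)² = 0.00672
  c term: (1×0.0300)² = 0.000900
  ΔT term: (1×0.0680)² = 0.00462
Total = 0.0122. Share from ΔT = 0.00462/0.0122 = 0.378.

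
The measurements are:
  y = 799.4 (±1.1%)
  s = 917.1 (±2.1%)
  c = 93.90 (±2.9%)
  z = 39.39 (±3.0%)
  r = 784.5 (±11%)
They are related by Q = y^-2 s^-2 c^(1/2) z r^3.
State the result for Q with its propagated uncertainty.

Relative error in a monomial: (δQ/Q)² = Σ (nᵢ · δxᵢ/xᵢ)².
  (-2·δy/y)² = (-2×0.0110)² = 0.000484;  (-2·δs/s)² = (-2×0.0210)² = 0.00176;  (½·δc/c)² = (0.5×0.0290)² = 0.000210;  (1·δz/z)² = (1×0.0300)² = 0.000900;  (3·δr/r)² = (3×0.110)² = 0.109
δQ/Q = √(0.112) = 0.335
Q = 0.3429, so δQ = 0.335 × 0.3429 = 0.115.

0.3429 ± 0.115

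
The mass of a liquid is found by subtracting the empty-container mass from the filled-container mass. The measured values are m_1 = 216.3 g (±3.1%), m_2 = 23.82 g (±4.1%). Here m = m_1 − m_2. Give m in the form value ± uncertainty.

192.5 ± 6.78 g

Absolute uncertainties add in quadrature for a linear combination:
  (δm_1)² = 45.0;  (δm_2)² = 0.954
δm = √(45.9) = 6.78 g
m = 192.5 g.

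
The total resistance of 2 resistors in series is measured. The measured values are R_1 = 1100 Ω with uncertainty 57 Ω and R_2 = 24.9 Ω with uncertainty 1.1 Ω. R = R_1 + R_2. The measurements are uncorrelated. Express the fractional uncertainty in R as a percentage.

Each term contributes (cᵢ δxᵢ)² to (δR)²:
  (δR_1)² = 3250;  (δR_2)² = 1.21
δR = √(3250) = 57.0 Ω
R = 1120 Ω, so δR/R = 57.0/1120 = 0.0507.

5.07%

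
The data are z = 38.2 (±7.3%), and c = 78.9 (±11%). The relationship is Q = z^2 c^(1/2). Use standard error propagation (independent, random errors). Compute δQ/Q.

0.156

Q is a product of powers, so relative uncertainties combine in quadrature:
  (2·δz/z)² = (2×0.0730)² = 0.0213;  (½·δc/c)² = (0.5×0.110)² = 0.00302
δQ/Q = √(0.0243) = 0.156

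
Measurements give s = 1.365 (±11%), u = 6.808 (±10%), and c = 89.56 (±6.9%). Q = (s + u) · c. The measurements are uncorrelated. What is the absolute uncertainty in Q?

80.3

Let w = s + u = 8.173. δw = √(δs² + δu²) = √(0.0225 + 0.463) = 0.697, so δw/w = 0.0853.
Q is then a monomial in w, c:
δQ/Q = √((δw/w)² + (1·δc/c)²) = √(0.00728 + 0.00476) = 0.110
Q = 732.0, so δQ = 0.110 × 732.0 = 80.3.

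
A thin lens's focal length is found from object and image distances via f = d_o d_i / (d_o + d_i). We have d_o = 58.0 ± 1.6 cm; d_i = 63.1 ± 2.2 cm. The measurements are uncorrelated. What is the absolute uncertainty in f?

0.666 cm

∂f/∂d_o = (d_i/(d_o+d_i))² = 0.272;  ∂f/∂d_i = (d_o/(d_o+d_i))² = 0.229
δf = √((∂f/∂d_o · δd_o)² + (∂f/∂d_i · δd_i)²) = √(0.189 + 0.255) = 0.666 cm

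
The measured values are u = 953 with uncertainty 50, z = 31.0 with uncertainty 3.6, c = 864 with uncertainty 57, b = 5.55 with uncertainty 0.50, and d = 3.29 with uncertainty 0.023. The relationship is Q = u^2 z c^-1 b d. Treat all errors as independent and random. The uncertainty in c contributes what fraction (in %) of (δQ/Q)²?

11.8%

(δQ/Q)² = (2·δu/u)² + (1·δz/z)² + (-1·δc/c)² + (1·δb/b)² + (1·δd/d)²
  u term: (2×0.0525)² = 0.0110
  z term: (1×0.116)² = 0.0135
  c term: (-1×0.0660)² = 0.00435
  b term: (1×0.0901)² = 0.00812
  d term: (1×0.00699)² = 4.89e-05
Total = 0.0370. Share from c = 0.00435/0.0370 = 0.118.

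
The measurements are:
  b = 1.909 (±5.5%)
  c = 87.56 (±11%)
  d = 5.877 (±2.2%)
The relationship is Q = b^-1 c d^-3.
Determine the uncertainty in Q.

Products/powers → add relative errors in quadrature, weighted by exponent:
  (-1·δb/b)² = (-1×0.0550)² = 0.00302;  (1·δc/c)² = (1×0.110)² = 0.0121;  (-3·δd/d)² = (-3×0.0220)² = 0.00436
δQ/Q = √(0.0195) = 0.140
Q = 0.2260, so δQ = 0.140 × 0.2260 = 0.0315.

0.0315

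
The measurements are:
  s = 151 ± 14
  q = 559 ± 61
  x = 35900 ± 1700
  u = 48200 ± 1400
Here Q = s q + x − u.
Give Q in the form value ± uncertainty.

72100 ± 12300

Let p = s·q = 84400. δp/p = √((1·δs/s)² + (1·δq/q)²) = √(0.00860 + 0.0119) = 0.143, so δp = 12100.
Q = p + x − u: δQ = √(δp² + δx² + δu²) = √(1.46e+08 + 2.89e+06 + 1.96e+06) = 12300
Q = 72100.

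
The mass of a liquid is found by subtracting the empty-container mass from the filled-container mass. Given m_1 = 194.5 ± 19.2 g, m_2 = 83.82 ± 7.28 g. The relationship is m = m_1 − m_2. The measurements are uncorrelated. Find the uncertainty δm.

m is a linear combination, so absolute uncertainties add in quadrature:
  (δm_1)² = 369;  (δm_2)² = 53.0
δm = √(422) = 20.5 g

20.5 g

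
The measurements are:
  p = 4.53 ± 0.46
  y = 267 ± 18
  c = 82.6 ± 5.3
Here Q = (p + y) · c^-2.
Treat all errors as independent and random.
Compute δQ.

Let u = p + y = 272. δu = √(δp² + δy²) = √(0.212 + 324) = 18.0, so δu/u = 0.0663.
Q is then a monomial in u, c:
δQ/Q = √((δu/u)² + (-2·δc/c)²) = √(0.00440 + 0.0165) = 0.144
Q = 0.0398, so δQ = 0.144 × 0.0398 = 0.00575.

0.00575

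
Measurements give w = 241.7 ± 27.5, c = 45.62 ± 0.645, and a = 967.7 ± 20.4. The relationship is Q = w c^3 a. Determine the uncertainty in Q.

2.74e+09

For a monomial Q ∝ w, c^3, a, fractional errors add in quadrature:
  (1·δw/w)² = (1×0.114)² = 0.0129;  (3·δc/c)² = (3×0.0141)² = 0.00180;  (1·δa/a)² = (1×0.0211)² = 0.000444
δQ/Q = √(0.0152) = 0.123
Q = 2.221e+10, so δQ = 0.123 × 2.221e+10 = 2.74e+09.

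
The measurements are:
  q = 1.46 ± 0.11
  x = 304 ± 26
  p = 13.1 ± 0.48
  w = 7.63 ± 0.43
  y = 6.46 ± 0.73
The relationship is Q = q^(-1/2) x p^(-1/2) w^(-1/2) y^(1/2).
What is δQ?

7.31

Q is a product of powers, so relative uncertainties combine in quadrature:
  (−½·δq/q)² = (-0.5×0.0753)² = 0.00142;  (1·δx/x)² = (1×0.0855)² = 0.00731;  (−½·δp/p)² = (-0.5×0.0366)² = 0.000336;  (−½·δw/w)² = (-0.5×0.0564)² = 0.000794;  (½·δy/y)² = (0.5×0.113)² = 0.00319
δQ/Q = √(0.0131) = 0.114
Q = 64.0, so δQ = 0.114 × 64.0 = 7.31.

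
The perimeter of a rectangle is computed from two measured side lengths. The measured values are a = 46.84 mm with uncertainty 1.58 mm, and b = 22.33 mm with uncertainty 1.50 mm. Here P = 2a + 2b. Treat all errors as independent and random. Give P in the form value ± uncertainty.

138.3 ± 4.36 mm

Absolute uncertainties add in quadrature for a linear combination:
  (2·δa)² = 9.99;  (2·δb)² = 9.00
δP = √(19.0) = 4.36 mm
P = 138.3 mm.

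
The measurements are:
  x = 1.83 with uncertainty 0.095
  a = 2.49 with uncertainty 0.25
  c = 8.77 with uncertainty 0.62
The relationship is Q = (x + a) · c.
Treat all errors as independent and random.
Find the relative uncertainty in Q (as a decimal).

0.0940

Let u = x + a = 4.32. δu = √(δx² + δa²) = √(0.00903 + 0.0625) = 0.267, so δu/u = 0.0619.
Q is then a monomial in u, c:
δQ/Q = √((δu/u)² + (1·δc/c)²) = √(0.00383 + 0.00500) = 0.0940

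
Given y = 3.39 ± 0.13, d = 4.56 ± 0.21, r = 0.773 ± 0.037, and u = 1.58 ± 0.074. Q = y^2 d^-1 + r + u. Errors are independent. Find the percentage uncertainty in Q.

4.93%

Let p = y^2·d^-1 = 2.52. δp/p = √((2·δy/y)² + (-1·δd/d)²) = √(0.00588 + 0.00212) = 0.0895, so δp = 0.225.
Q = p + r + u: δQ = √(δp² + δr² + δu²) = √(0.0508 + 0.00137 + 0.00548) = 0.240
Q = 4.87, so δQ/Q = 0.240/4.87 = 0.0493.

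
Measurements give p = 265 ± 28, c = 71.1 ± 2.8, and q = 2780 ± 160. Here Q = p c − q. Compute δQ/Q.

0.133

Let w = p·c = 18800. δw/w = √((1·δp/p)² + (1·δc/c)²) = √(0.0112 + 0.00155) = 0.113, so δw = 2120.
Q = w − q: δQ = √(δw² + δq²) = √(4.51e+06 + 25600) = 2130
Q = 16100, so δQ/Q = 2130/16100 = 0.133.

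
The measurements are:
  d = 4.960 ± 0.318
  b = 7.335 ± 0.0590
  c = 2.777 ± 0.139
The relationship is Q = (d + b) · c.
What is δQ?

Let u = d + b = 12.29. δu = √(δd² + δb²) = √(0.101 + 0.00348) = 0.323, so δu/u = 0.0263.
Q is then a monomial in u, c:
δQ/Q = √((δu/u)² + (1·δc/c)²) = √(0.000692 + 0.00251) = 0.0565
Q = 34.14, so δQ = 0.0565 × 34.14 = 1.93.

1.93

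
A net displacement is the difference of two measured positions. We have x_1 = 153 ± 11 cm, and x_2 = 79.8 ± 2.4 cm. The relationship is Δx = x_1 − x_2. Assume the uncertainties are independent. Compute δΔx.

Each term contributes (cᵢ δxᵢ)² to (δΔx)²:
  (δx_1)² = 121;  (δx_2)² = 5.76
δΔx = √(127) = 11.3 cm

11.3 cm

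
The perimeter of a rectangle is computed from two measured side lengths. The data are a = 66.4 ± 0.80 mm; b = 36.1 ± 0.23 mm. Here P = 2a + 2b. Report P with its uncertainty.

205 ± 1.66 mm

Sums and differences: (δP)² = Σ (cᵢ δxᵢ)².
  (2·δa)² = 2.56;  (2·δb)² = 0.212
δP = √(2.77) = 1.66 mm
P = 205 mm.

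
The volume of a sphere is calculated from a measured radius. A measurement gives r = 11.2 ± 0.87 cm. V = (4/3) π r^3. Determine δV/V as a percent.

V ∝ r^3, so δV/V = |3| · δr/r = 3 × 0.0777 = 0.233.

23.3%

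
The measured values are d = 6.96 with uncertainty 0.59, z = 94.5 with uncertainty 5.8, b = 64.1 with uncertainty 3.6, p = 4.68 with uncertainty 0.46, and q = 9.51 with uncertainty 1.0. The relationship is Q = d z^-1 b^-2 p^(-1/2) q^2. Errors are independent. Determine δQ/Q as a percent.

26.5%

Since Q is a product/quotient, work with relative uncertainties:
  (1·δd/d)² = (1×0.0848)² = 0.00719;  (-1·δz/z)² = (-1×0.0614)² = 0.00377;  (-2·δb/b)² = (-2×0.0562)² = 0.0126;  (−½·δp/p)² = (-0.5×0.0983)² = 0.00242;  (2·δq/q)² = (2×0.105)² = 0.0442
δQ/Q = √(0.0702) = 0.265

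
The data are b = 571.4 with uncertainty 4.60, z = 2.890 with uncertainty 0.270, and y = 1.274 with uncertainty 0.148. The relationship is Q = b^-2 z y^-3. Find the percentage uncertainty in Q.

Since Q is a product/quotient, work with relative uncertainties:
  (-2·δb/b)² = (-2×0.00805)² = 0.000259;  (1·δz/z)² = (1×0.0934)² = 0.00873;  (-3·δy/y)² = (-3×0.116)² = 0.121
δQ/Q = √(0.130) = 0.361

36.1%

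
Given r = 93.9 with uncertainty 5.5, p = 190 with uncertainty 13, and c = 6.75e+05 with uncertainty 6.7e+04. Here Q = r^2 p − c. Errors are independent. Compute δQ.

Let w = r^2·p = 1.68e+06. δw/w = √((2·δr/r)² + (1·δp/p)²) = √(0.0137 + 0.00468) = 0.136, so δw = 2.27e+05.
Q = w − c: δQ = √(δw² + δc²) = √(5.17e+10 + 4.49e+09) = 2.37e+05

2.37e+05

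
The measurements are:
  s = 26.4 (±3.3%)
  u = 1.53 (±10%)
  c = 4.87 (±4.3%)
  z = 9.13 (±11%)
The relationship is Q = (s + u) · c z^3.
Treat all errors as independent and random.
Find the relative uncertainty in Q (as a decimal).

Let w = s + u = 27.9. δw = √(δs² + δu²) = √(0.759 + 0.0234) = 0.885, so δw/w = 0.0317.
Q is then a monomial in w, c, z:
δQ/Q = √((δw/w)² + (1·δc/c)² + (3·δz/z)²) = √(0.00100 + 0.00185 + 0.109) = 0.334

0.334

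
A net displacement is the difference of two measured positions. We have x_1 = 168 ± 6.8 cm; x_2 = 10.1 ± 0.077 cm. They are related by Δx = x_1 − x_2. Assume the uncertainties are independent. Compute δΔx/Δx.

Each term contributes (cᵢ δxᵢ)² to (δΔx)²:
  (δx_1)² = 46.2;  (δx_2)² = 0.00593
δΔx = √(46.2) = 6.80 cm
Δx = 158 cm, so δΔx/Δx = 6.80/158 = 0.0431.

0.0431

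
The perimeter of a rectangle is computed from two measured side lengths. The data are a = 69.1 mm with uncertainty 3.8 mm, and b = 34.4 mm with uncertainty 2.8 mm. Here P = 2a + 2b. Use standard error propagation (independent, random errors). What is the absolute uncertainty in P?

9.44 mm

For a sum/difference, combine absolute errors in quadrature:
  (2·δa)² = 57.8;  (2·δb)² = 31.4
δP = √(89.1) = 9.44 mm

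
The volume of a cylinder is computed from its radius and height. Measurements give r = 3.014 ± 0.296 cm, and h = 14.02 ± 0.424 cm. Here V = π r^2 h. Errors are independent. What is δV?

79.5 cm^3

Each factor contributes (exponent × relative error)² to (δV/V)²:
  (2·δr/r)² = (2×0.0982)² = 0.0386;  (1·δh/h)² = (1×0.0302)² = 0.000915
δV/V = √(0.0395) = 0.199
V = 400.1 cm^3, so δV = 0.199 × 400.1 = 79.5 cm^3.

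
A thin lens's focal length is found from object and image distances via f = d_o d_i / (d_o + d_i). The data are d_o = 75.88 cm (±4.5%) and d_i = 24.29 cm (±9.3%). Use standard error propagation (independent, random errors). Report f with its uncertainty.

18.40 ± 1.31 cm

∂f/∂d_o = (d_i/(d_o+d_i))² = 0.0588;  ∂f/∂d_i = (d_o/(d_o+d_i))² = 0.574
δf = √((∂f/∂d_o · δd_o)² + (∂f/∂d_i · δd_i)²) = √(0.0403 + 1.68) = 1.31 cm
f = 18.40 cm.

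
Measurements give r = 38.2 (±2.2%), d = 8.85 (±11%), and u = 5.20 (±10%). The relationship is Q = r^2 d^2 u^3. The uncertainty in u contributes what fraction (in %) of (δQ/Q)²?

(δQ/Q)² = (2·δr/r)² + (2·δd/d)² + (3·δu/u)²
  r term: (2×0.0220)² = 0.00194
  d term: (2×0.110)² = 0.0484
  u term: (3×0.100)² = 0.0900
Total = 0.140. Share from u = 0.0900/0.140 = 0.641.

64.1%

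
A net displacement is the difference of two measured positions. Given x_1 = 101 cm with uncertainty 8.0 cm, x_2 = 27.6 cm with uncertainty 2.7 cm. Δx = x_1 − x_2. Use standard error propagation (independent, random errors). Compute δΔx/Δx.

0.115

Absolute uncertainties add in quadrature for a linear combination:
  (δx_1)² = 64.0;  (δx_2)² = 7.29
δΔx = √(71.3) = 8.44 cm
Δx = 73.4 cm, so δΔx/Δx = 8.44/73.4 = 0.115.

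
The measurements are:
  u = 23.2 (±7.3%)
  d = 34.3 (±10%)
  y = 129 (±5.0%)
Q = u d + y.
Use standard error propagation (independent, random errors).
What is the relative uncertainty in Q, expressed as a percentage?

10.7%

Let p = u·d = 796. δp/p = √((1·δu/u)² + (1·δd/d)²) = √(0.00533 + 0.0100) = 0.124, so δp = 98.5.
Q = p + y: δQ = √(δp² + δy²) = √(9710 + 41.6) = 98.7
Q = 925, so δQ/Q = 98.7/925 = 0.107.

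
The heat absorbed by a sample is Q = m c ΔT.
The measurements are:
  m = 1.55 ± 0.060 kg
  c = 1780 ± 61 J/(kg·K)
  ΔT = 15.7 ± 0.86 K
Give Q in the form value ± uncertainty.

For a monomial Q ∝ m, c, ΔT, fractional errors add in quadrature:
  (1·δm/m)² = (1×0.0387)² = 0.00150;  (1·δc/c)² = (1×0.0343)² = 0.00117;  (1·δΔT/ΔT)² = (1×0.0548)² = 0.00300
δQ/Q = √(0.00567) = 0.0753
Q = 43300 J, so δQ = 0.0753 × 43300 = 3260 J.

43300 ± 3260 J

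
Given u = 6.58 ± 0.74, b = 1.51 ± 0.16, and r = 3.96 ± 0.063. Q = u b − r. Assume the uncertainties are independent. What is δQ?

Let p = u·b = 9.94. δp/p = √((1·δu/u)² + (1·δb/b)²) = √(0.0126 + 0.0112) = 0.155, so δp = 1.54.
Q = p − r: δQ = √(δp² + δr²) = √(2.36 + 0.00397) = 1.54

1.54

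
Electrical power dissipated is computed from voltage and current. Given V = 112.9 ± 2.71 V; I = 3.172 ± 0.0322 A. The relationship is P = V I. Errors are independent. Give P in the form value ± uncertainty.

358.1 ± 9.33 W

P is a product of powers, so relative uncertainties combine in quadrature:
  (1·δV/V)² = (1×0.0240)² = 0.000576;  (1·δI/I)² = (1×0.0102)² = 0.000103
δP/P = √(0.000679) = 0.0261
P = 358.1 W, so δP = 0.0261 × 358.1 = 9.33 W.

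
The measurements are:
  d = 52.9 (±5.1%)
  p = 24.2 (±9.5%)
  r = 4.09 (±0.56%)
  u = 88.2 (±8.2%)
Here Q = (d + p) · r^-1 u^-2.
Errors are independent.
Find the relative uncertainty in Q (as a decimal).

0.170

Let w = d + p = 77.1. δw = √(δd² + δp²) = √(7.28 + 5.29) = 3.54, so δw/w = 0.0460.
Q is then a monomial in w, r, u:
δQ/Q = √((δw/w)² + (-1·δr/r)² + (-2·δu/u)²) = √(0.00211 + 3.14e-05 + 0.0269) = 0.170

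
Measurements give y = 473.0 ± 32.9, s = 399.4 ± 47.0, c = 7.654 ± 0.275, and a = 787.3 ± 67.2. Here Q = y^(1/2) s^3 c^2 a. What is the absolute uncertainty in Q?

Q is a product of powers, so relative uncertainties combine in quadrature:
  (½·δy/y)² = (0.5×0.0696)² = 0.00121;  (3·δs/s)² = (3×0.118)² = 0.125;  (2·δc/c)² = (2×0.0359)² = 0.00516;  (1·δa/a)² = (1×0.0854)² = 0.00729
δQ/Q = √(0.138) = 0.372
Q = 6.391e+13, so δQ = 0.372 × 6.391e+13 = 2.38e+13.

2.38e+13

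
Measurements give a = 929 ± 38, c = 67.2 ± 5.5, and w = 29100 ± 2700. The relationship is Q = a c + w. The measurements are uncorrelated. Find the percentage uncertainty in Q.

Let p = a·c = 62400. δp/p = √((1·δa/a)² + (1·δc/c)²) = √(0.00167 + 0.00670) = 0.0915, so δp = 5710.
Q = p + w: δQ = √(δp² + δw²) = √(3.26e+07 + 7.29e+06) = 6320
Q = 91500, so δQ/Q = 6320/91500 = 0.0690.

6.90%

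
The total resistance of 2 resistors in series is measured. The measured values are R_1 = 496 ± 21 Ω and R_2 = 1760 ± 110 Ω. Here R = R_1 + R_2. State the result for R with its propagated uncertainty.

2260 ± 112 Ω

Absolute uncertainties add in quadrature for a linear combination:
  (δR_1)² = 441;  (δR_2)² = 12100
δR = √(12500) = 112 Ω
R = 2260 Ω.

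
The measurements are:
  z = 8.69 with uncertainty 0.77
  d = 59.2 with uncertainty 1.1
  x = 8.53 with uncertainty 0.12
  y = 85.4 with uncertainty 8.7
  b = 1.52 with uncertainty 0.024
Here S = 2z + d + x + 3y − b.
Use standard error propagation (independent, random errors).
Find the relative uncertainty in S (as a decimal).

0.0770

S is a linear combination, so absolute uncertainties add in quadrature:
  (2·δz)² = 2.37;  (δd)² = 1.21;  (δx)² = 0.0144;  (3·δy)² = 681;  (δb)² = 0.000576
δS = √(685) = 26.2
S = 340, so δS/S = 26.2/340 = 0.0770.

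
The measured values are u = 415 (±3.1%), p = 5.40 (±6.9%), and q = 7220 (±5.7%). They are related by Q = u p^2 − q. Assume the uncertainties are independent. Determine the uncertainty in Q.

1760

Let w = u·p^2 = 12100. δw/w = √((1·δu/u)² + (2·δp/p)²) = √(0.000961 + 0.0190) = 0.141, so δw = 1710.
Q = w − q: δQ = √(δw² + δq²) = √(2.93e+06 + 1.69e+05) = 1760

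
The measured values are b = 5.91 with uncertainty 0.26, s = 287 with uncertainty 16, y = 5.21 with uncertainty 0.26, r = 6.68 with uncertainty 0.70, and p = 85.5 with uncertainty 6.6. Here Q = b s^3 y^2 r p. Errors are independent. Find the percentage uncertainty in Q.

23.8%

Each factor contributes (exponent × relative error)² to (δQ/Q)²:
  (1·δb/b)² = (1×0.0440)² = 0.00194;  (3·δs/s)² = (3×0.0557)² = 0.0280;  (2·δy/y)² = (2×0.0499)² = 0.00996;  (1·δr/r)² = (1×0.105)² = 0.0110;  (1·δp/p)² = (1×0.0772)² = 0.00596
δQ/Q = √(0.0568) = 0.238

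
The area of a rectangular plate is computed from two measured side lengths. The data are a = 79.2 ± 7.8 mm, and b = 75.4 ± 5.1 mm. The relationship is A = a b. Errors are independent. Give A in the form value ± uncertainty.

Products/powers → add relative errors in quadrature, weighted by exponent:
  (1·δa/a)² = (1×0.0985)² = 0.00970;  (1·δb/b)² = (1×0.0676)² = 0.00458
δA/A = √(0.0143) = 0.119
A = 5970 mm^2, so δA = 0.119 × 5970 = 713 mm^2.

5970 ± 713 mm^2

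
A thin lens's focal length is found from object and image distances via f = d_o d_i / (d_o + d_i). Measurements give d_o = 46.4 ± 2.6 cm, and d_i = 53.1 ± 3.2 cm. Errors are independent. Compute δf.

1.02 cm

∂f/∂d_o = (d_i/(d_o+d_i))² = 0.285;  ∂f/∂d_i = (d_o/(d_o+d_i))² = 0.217
δf = √((∂f/∂d_o · δd_o)² + (∂f/∂d_i · δd_i)²) = √(0.548 + 0.484) = 1.02 cm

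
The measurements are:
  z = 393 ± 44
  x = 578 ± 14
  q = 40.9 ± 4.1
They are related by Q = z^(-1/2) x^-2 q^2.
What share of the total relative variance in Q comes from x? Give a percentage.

5.14%

(δQ/Q)² = (−½·δz/z)² + (-2·δx/x)² + (2·δq/q)²
  z term: (-0.5×0.112)² = 0.00313
  x term: (-2×0.0242)² = 0.00235
  q term: (2×0.100)² = 0.0402
Total = 0.0457. Share from x = 0.00235/0.0457 = 0.0514.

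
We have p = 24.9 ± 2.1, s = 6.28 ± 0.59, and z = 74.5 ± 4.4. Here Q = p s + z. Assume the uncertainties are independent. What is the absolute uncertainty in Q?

Let w = p·s = 156. δw/w = √((1·δp/p)² + (1·δs/s)²) = √(0.00711 + 0.00883) = 0.126, so δw = 19.7.
Q = w + z: δQ = √(δw² + δz²) = √(390 + 19.4) = 20.2

20.2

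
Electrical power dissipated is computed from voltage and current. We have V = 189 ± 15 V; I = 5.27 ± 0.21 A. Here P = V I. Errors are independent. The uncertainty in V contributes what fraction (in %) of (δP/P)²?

79.9%

(δP/P)² = (1·δV/V)² + (1·δI/I)²
  V term: (1×0.0794)² = 0.00630
  I term: (1×0.0398)² = 0.00159
Total = 0.00789. Share from V = 0.00630/0.00789 = 0.799.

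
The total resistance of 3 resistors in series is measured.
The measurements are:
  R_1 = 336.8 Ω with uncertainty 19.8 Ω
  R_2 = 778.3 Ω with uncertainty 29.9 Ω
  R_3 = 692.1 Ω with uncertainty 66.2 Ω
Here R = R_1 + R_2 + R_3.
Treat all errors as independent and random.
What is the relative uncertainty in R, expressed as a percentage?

4.17%

Each term contributes (cᵢ δxᵢ)² to (δR)²:
  (δR_1)² = 392;  (δR_2)² = 894;  (δR_3)² = 4380
δR = √(5670) = 75.3 Ω
R = 1807 Ω, so δR/R = 75.3/1807 = 0.0417.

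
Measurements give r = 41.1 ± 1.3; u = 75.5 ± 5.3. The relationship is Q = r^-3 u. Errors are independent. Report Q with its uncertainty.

0.00109 ± 0.000128

Since Q is a product/quotient, work with relative uncertainties:
  (-3·δr/r)² = (-3×0.0316)² = 0.00900;  (1·δu/u)² = (1×0.0702)² = 0.00493
δQ/Q = √(0.0139) = 0.118
Q = 0.00109, so δQ = 0.118 × 0.00109 = 0.000128.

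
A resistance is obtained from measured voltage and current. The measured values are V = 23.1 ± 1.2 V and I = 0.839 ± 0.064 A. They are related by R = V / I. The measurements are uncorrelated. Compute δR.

Since R is a product/quotient, work with relative uncertainties:
  (1·δV/V)² = (1×0.0519)² = 0.00270;  (-1·δI/I)² = (-1×0.0763)² = 0.00582
δR/R = √(0.00852) = 0.0923
R = 27.5 Ω, so δR = 0.0923 × 27.5 = 2.54 Ω.

2.54 Ω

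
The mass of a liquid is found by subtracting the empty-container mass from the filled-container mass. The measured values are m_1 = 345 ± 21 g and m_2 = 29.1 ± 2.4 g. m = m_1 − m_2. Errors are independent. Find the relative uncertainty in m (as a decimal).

Absolute uncertainties add in quadrature for a linear combination:
  (δm_1)² = 441;  (δm_2)² = 5.76
δm = √(447) = 21.1 g
m = 316 g, so δm/m = 21.1/316 = 0.0669.

0.0669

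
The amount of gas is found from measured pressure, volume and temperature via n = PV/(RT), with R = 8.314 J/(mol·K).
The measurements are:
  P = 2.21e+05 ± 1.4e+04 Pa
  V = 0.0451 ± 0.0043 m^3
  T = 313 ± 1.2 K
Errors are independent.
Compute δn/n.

Products/powers → add relative errors in quadrature, weighted by exponent:
  (1·δP/P)² = (1×0.0633)² = 0.00401;  (1·δV/V)² = (1×0.0953)² = 0.00909;  (-1·δT/T)² = (-1×0.00383)² = 1.47e-05
δn/n = √(0.0131) = 0.115

0.115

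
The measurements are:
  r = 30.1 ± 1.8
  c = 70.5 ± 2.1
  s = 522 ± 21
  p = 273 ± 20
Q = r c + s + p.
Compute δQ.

Let w = r·c = 2120. δw/w = √((1·δr/r)² + (1·δc/c)²) = √(0.00358 + 0.000887) = 0.0668, so δw = 142.
Q = w + s + p: δQ = √(δw² + δs² + δp²) = √(20100 + 441 + 400) = 145

145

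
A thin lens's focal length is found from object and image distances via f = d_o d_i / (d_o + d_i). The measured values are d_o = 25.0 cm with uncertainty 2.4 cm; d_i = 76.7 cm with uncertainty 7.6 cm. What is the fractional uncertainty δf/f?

0.0764

∂f/∂d_o = (d_i/(d_o+d_i))² = 0.569;  ∂f/∂d_i = (d_o/(d_o+d_i))² = 0.0604
δf = √((∂f/∂d_o · δd_o)² + (∂f/∂d_i · δd_i)²) = √(1.86 + 0.211) = 1.44 cm
f = 18.9 cm, so δf/f = 1.44/18.9 = 0.0764.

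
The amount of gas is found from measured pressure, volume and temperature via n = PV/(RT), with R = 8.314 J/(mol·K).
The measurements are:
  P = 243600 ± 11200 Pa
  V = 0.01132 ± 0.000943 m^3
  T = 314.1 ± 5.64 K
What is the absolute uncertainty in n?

0.102 mol

Products/powers → add relative errors in quadrature, weighted by exponent:
  (1·δP/P)² = (1×0.0460)² = 0.00211;  (1·δV/V)² = (1×0.0833)² = 0.00694;  (-1·δT/T)² = (-1×0.0180)² = 0.000322
δn/n = √(0.00938) = 0.0968
n = 1.056 mol, so δn = 0.0968 × 1.056 = 0.102 mol.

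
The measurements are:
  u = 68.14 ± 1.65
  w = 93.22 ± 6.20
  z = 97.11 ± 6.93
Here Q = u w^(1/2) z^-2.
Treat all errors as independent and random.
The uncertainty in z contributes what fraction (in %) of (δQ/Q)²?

(δQ/Q)² = (1·δu/u)² + (½·δw/w)² + (-2·δz/z)²
  u term: (1×0.0242)² = 0.000586
  w term: (0.5×0.0665)² = 0.00111
  z term: (-2×0.0714)² = 0.0204
Total = 0.0221. Share from z = 0.0204/0.0221 = 0.923.

92.3%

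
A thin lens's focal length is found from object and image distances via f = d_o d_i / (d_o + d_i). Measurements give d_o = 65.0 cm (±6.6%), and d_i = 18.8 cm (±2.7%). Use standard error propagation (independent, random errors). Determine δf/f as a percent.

2.56%

∂f/∂d_o = (d_i/(d_o+d_i))² = 0.0503;  ∂f/∂d_i = (d_o/(d_o+d_i))² = 0.602
δf = √((∂f/∂d_o · δd_o)² + (∂f/∂d_i · δd_i)²) = √(0.0466 + 0.0933) = 0.374 cm
f = 14.6 cm, so δf/f = 0.374/14.6 = 0.0256.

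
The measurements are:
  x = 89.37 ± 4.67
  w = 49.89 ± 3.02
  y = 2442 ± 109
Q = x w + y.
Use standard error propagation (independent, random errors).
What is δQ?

373

Let p = x·w = 4459. δp/p = √((1·δx/x)² + (1·δw/w)²) = √(0.00273 + 0.00366) = 0.0800, so δp = 357.
Q = p + y: δQ = √(δp² + δy²) = √(1.27e+05 + 11900) = 373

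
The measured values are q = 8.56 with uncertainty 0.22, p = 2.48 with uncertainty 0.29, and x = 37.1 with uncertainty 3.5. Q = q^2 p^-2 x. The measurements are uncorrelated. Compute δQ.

114

Since Q is a product/quotient, work with relative uncertainties:
  (2·δq/q)² = (2×0.0257)² = 0.00264;  (-2·δp/p)² = (-2×0.117)² = 0.0547;  (1·δx/x)² = (1×0.0943)² = 0.00890
δQ/Q = √(0.0662) = 0.257
Q = 442, so δQ = 0.257 × 442 = 114.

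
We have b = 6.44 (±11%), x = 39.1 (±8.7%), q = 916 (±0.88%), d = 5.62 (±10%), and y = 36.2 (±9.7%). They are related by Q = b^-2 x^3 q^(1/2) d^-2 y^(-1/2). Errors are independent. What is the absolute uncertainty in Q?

91.5

For a monomial Q ∝ b^-2, x^3, q^(1/2), d^-2, y^(-1/2), fractional errors add in quadrature:
  (-2·δb/b)² = (-2×0.110)² = 0.0484;  (3·δx/x)² = (3×0.0870)² = 0.0681;  (½·δq/q)² = (0.5×0.00880)² = 1.94e-05;  (-2·δd/d)² = (-2×0.100)² = 0.0400;  (−½·δy/y)² = (-0.5×0.0970)² = 0.00235
δQ/Q = √(0.159) = 0.399
Q = 230, so δQ = 0.399 × 230 = 91.5.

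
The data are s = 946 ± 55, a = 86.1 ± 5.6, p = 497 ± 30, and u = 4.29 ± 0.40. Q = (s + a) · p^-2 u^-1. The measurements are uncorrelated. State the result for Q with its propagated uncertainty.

Let w = s + a = 1030. δw = √(δs² + δa²) = √(3020 + 31.4) = 55.3, so δw/w = 0.0536.
Q is then a monomial in w, p, u:
δQ/Q = √((δw/w)² + (-2·δp/p)² + (-1·δu/u)²) = √(0.00287 + 0.0146 + 0.00869) = 0.162
Q = 0.000974, so δQ = 0.162 × 0.000974 = 0.000157.

0.000974 ± 0.000157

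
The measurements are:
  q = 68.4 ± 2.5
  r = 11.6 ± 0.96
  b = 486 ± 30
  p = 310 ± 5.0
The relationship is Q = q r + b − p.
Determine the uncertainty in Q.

Let w = q·r = 793. δw/w = √((1·δq/q)² + (1·δr/r)²) = √(0.00134 + 0.00685) = 0.0905, so δw = 71.8.
Q = w + b − p: δQ = √(δw² + δb² + δp²) = √(5150 + 900 + 25.0) = 78.0

78.0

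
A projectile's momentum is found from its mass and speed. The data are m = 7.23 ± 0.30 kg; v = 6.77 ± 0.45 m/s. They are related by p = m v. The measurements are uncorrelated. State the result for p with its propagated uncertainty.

48.9 ± 3.84 kg·m/s

For a monomial p ∝ m, v, fractional errors add in quadrature:
  (1·δm/m)² = (1×0.0415)² = 0.00172;  (1·δv/v)² = (1×0.0665)² = 0.00442
δp/p = √(0.00614) = 0.0784
p = 48.9 kg·m/s, so δp = 0.0784 × 48.9 = 3.84 kg·m/s.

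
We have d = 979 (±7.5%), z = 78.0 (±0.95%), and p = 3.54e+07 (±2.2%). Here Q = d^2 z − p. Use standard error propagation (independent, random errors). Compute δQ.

Let w = d^2·z = 7.48e+07. δw/w = √((2·δd/d)² + (1·δz/z)²) = √(0.0225 + 9.02e-05) = 0.150, so δw = 1.12e+07.
Q = w − p: δQ = √(δw² + δp²) = √(1.26e+14 + 6.07e+11) = 1.13e+07

1.13e+07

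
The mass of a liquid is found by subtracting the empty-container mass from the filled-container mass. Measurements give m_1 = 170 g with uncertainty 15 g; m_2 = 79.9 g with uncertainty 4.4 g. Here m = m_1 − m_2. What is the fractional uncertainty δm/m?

For a sum/difference, combine absolute errors in quadrature:
  (δm_1)² = 225;  (δm_2)² = 19.4
δm = √(244) = 15.6 g
m = 90.1 g, so δm/m = 15.6/90.1 = 0.173.

0.173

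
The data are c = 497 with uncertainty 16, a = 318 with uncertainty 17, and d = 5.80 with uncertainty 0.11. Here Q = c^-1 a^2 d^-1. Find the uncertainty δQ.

Since Q is a product/quotient, work with relative uncertainties:
  (-1·δc/c)² = (-1×0.0322)² = 0.00104;  (2·δa/a)² = (2×0.0535)² = 0.0114;  (-1·δd/d)² = (-1×0.0190)² = 0.000360
δQ/Q = √(0.0128) = 0.113
Q = 35.1, so δQ = 0.113 × 35.1 = 3.97.

3.97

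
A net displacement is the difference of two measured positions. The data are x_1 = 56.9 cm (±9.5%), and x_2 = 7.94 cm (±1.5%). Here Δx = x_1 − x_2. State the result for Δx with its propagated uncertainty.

Absolute uncertainties add in quadrature for a linear combination:
  (δx_1)² = 29.2;  (δx_2)² = 0.0142
δΔx = √(29.2) = 5.41 cm
Δx = 49.0 cm.

49.0 ± 5.41 cm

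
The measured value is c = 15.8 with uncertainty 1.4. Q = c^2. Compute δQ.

44.2

Q ∝ c^2, so δQ/Q = |2| · δc/c = 2 × 0.0886 = 0.177.
Q = 250, so δQ = 0.177 × 250 = 44.2.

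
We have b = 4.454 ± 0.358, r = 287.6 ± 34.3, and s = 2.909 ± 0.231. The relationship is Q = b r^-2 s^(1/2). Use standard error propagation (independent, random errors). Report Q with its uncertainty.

Q is a product of powers, so relative uncertainties combine in quadrature:
  (1·δb/b)² = (1×0.0804)² = 0.00646;  (-2·δr/r)² = (-2×0.119)² = 0.0569;  (½·δs/s)² = (0.5×0.0794)² = 0.00158
δQ/Q = √(0.0649) = 0.255
Q = 9.184e-05, so δQ = 0.255 × 9.184e-05 = 2.34e-05.

(9.184 ± 2.34) × 10^-5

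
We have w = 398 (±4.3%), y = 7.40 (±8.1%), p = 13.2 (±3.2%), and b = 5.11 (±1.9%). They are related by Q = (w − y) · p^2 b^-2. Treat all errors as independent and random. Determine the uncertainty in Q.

Let u = w − y = 391. δu = √(δw² + δy²) = √(293 + 0.359) = 17.1, so δu/u = 0.0438.
Q is then a monomial in u, p, b:
δQ/Q = √((δu/u)² + (2·δp/p)² + (-2·δb/b)²) = √(0.00192 + 0.00410 + 0.00144) = 0.0864
Q = 2610, so δQ = 0.0864 × 2610 = 225.

225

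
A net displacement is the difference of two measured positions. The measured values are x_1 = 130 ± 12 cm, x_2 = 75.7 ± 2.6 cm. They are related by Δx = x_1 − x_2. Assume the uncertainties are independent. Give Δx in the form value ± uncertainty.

Δx is a linear combination, so absolute uncertainties add in quadrature:
  (δx_1)² = 144;  (δx_2)² = 6.76
δΔx = √(151) = 12.3 cm
Δx = 54.3 cm.

54.3 ± 12.3 cm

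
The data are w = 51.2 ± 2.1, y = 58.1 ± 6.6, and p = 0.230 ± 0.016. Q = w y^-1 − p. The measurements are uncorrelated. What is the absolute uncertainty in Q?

0.108

Let h = w·y^-1 = 0.881. δh/h = √((1·δw/w)² + (-1·δy/y)²) = √(0.00168 + 0.0129) = 0.121, so δh = 0.106.
Q = h − p: δQ = √(δh² + δp²) = √(0.0113 + 0.000256) = 0.108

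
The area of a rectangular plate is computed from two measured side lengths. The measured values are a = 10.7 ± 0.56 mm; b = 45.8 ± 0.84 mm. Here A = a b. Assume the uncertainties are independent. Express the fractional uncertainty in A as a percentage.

5.55%

Products/powers → add relative errors in quadrature, weighted by exponent:
  (1·δa/a)² = (1×0.0523)² = 0.00274;  (1·δb/b)² = (1×0.0183)² = 0.000336
δA/A = √(0.00308) = 0.0555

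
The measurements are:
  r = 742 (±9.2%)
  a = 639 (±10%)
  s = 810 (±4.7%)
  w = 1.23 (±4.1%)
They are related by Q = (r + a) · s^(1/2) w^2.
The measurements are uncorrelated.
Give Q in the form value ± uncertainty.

59500 ± 6480

Let u = r + a = 1380. δu = √(δr² + δa²) = √(4660 + 4080) = 93.5, so δu/u = 0.0677.
Q is then a monomial in u, s, w:
δQ/Q = √((δu/u)² + (½·δs/s)² + (2·δw/w)²) = √(0.00458 + 0.000552 + 0.00672) = 0.109
Q = 59500, so δQ = 0.109 × 59500 = 6480.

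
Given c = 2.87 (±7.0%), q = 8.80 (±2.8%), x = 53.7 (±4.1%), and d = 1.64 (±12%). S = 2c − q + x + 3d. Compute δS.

Absolute uncertainties add in quadrature for a linear combination:
  (2·δc)² = 0.161;  (δq)² = 0.0607;  (δx)² = 4.85;  (3·δd)² = 0.349
δS = √(5.42) = 2.33

2.33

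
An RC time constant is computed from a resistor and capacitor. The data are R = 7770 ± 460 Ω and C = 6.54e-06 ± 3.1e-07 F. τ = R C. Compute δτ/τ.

Products/powers → add relative errors in quadrature, weighted by exponent:
  (1·δR/R)² = (1×0.0592)² = 0.00350;  (1·δC/C)² = (1×0.0474)² = 0.00225
δτ/τ = √(0.00575) = 0.0758

0.0758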